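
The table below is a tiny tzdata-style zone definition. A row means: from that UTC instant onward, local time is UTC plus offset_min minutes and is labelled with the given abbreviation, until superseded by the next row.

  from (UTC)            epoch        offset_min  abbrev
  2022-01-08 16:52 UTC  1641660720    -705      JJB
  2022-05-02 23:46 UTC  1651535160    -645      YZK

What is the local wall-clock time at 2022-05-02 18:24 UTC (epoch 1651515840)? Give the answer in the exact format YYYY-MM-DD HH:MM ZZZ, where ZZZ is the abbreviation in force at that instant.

2022-05-02 06:39 JJB

Query: 2022-05-02 18:24 UTC
Rule 1/2 (JJB, -11:45): 2022-01-08 16:52 UTC ≤ query < 2022-05-02 23:46 UTC
18·60 + 24 - 705 = 399 min
399 = 0·1440 + 399; 399 = 6·60 + 39 → 06:39, same day
→ 2022-05-02 06:39 JJB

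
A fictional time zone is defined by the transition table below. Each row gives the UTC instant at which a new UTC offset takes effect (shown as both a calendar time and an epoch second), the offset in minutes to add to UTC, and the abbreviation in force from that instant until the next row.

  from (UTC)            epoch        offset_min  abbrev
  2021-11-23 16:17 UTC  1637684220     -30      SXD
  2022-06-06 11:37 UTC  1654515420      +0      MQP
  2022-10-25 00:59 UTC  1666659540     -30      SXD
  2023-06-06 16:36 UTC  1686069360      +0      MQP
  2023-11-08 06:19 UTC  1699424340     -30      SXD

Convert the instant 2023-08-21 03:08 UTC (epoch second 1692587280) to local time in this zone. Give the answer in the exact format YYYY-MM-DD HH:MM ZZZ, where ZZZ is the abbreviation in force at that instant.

Query: 2023-08-21 03:08 UTC
Rule 4/5 (MQP, +00:00): 2023-06-06 16:36 UTC ≤ query < 2023-11-08 06:19 UTC
3·60 + 8 + 0 = 188 min
188 = 0·1440 + 188; 188 = 3·60 + 8 → 03:08, same day
→ 2023-08-21 03:08 MQP

2023-08-21 03:08 MQP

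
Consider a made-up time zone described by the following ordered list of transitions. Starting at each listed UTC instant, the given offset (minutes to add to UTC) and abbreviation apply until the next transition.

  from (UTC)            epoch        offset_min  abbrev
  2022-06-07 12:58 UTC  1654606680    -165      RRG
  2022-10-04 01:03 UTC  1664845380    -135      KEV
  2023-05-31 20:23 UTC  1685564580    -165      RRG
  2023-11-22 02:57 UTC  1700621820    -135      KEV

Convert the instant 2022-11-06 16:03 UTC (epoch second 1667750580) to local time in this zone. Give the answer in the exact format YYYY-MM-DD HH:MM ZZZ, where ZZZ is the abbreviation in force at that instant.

Query: 2022-11-06 16:03 UTC
Rule 2/4 (KEV, -02:15): 2022-10-04 01:03 UTC ≤ query < 2023-05-31 20:23 UTC
16·60 + 3 - 135 = 828 min
828 = 0·1440 + 828; 828 = 13·60 + 48 → 13:48, same day
→ 2022-11-06 13:48 KEV

2022-11-06 13:48 KEV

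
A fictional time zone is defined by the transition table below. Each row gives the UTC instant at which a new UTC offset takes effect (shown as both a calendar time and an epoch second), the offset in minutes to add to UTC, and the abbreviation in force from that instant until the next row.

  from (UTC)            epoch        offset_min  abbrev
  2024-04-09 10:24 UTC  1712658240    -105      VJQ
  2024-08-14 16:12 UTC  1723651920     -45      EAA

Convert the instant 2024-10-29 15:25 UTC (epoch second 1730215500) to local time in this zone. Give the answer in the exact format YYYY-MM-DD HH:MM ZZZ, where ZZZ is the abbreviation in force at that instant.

Query: 2024-10-29 15:25 UTC
Rule 2/2 (EAA, -00:45): 2024-08-14 16:12 UTC ≤ query < +∞
15·60 + 25 - 45 = 880 min
880 = 0·1440 + 880; 880 = 14·60 + 40 → 14:40, same day
→ 2024-10-29 14:40 EAA

2024-10-29 14:40 EAA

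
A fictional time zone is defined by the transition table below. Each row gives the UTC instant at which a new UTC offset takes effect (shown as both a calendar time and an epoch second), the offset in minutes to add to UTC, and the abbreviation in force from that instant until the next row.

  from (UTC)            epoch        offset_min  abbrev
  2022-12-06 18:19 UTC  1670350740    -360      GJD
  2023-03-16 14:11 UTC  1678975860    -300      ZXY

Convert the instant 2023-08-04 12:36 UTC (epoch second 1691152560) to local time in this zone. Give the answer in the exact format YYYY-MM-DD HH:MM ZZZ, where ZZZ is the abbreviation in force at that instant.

Query: 2023-08-04 12:36 UTC
Rule 2/2 (ZXY, -05:00): 2023-03-16 14:11 UTC ≤ query < +∞
12·60 + 36 - 300 = 456 min
456 = 0·1440 + 456; 456 = 7·60 + 36 → 07:36, same day
→ 2023-08-04 07:36 ZXY

2023-08-04 07:36 ZXY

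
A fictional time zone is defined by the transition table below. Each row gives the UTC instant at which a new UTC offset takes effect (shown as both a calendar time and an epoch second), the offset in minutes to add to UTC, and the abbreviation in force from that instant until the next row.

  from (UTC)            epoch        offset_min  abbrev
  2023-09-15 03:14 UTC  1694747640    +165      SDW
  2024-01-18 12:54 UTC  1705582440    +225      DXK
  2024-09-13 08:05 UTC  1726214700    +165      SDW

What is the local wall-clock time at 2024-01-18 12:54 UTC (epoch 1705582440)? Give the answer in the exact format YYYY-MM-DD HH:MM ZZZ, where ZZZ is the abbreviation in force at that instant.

Query: 2024-01-18 12:54 UTC
Rule 2/3 (DXK, +03:45): 2024-01-18 12:54 UTC ≤ query < 2024-09-13 08:05 UTC
12·60 + 54 + 225 = 999 min
999 = 0·1440 + 999; 999 = 16·60 + 39 → 16:39, same day
→ 2024-01-18 16:39 DXK

2024-01-18 16:39 DXK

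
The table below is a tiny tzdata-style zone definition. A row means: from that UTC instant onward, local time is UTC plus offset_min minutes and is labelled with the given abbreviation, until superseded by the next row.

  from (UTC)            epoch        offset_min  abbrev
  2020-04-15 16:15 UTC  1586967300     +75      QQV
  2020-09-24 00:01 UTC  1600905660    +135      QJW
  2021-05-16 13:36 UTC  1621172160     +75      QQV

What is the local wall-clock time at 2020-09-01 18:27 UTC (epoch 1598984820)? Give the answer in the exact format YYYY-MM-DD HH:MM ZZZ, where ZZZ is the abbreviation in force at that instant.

Query: 2020-09-01 18:27 UTC
Rule 1/3 (QQV, +01:15): 2020-04-15 16:15 UTC ≤ query < 2020-09-24 00:01 UTC
18·60 + 27 + 75 = 1182 min
1182 = 0·1440 + 1182; 1182 = 19·60 + 42 → 19:42, same day
→ 2020-09-01 19:42 QQV

2020-09-01 19:42 QQV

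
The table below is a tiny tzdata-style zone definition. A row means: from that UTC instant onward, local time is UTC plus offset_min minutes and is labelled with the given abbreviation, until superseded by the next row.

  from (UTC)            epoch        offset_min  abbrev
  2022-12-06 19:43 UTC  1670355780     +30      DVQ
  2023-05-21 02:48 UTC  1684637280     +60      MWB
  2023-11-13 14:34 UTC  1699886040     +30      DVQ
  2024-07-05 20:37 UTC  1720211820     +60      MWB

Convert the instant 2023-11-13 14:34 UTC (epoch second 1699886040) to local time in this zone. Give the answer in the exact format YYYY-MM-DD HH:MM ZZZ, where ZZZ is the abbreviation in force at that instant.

2023-11-13 15:04 DVQ

Query: 2023-11-13 14:34 UTC
Rule 3/4 (DVQ, +00:30): 2023-11-13 14:34 UTC ≤ query < 2024-07-05 20:37 UTC
14·60 + 34 + 30 = 904 min
904 = 0·1440 + 904; 904 = 15·60 + 4 → 15:04, same day
→ 2023-11-13 15:04 DVQ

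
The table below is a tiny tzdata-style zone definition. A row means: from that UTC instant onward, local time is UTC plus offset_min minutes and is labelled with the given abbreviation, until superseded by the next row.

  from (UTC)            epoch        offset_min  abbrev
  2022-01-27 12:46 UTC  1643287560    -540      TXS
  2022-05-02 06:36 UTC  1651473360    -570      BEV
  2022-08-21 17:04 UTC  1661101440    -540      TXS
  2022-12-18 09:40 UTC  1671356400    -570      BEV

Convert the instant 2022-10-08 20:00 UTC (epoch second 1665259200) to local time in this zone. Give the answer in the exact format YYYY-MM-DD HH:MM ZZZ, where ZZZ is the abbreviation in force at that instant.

2022-10-08 11:00 TXS

Query: 2022-10-08 20:00 UTC
Rule 3/4 (TXS, -09:00): 2022-08-21 17:04 UTC ≤ query < 2022-12-18 09:40 UTC
20·60 + 0 - 540 = 660 min
660 = 0·1440 + 660; 660 = 11·60 + 0 → 11:00, same day
→ 2022-10-08 11:00 TXS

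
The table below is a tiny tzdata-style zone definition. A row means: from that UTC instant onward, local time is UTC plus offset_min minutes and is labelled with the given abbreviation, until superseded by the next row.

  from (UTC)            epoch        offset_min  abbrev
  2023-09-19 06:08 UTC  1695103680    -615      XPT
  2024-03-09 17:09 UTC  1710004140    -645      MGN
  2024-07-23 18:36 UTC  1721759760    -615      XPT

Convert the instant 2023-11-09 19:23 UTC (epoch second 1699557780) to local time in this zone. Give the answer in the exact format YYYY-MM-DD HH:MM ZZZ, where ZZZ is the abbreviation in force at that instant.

2023-11-09 09:08 XPT

Query: 2023-11-09 19:23 UTC
Rule 1/3 (XPT, -10:15): 2023-09-19 06:08 UTC ≤ query < 2024-03-09 17:09 UTC
19·60 + 23 - 615 = 548 min
548 = 0·1440 + 548; 548 = 9·60 + 8 → 09:08, same day
→ 2023-11-09 09:08 XPT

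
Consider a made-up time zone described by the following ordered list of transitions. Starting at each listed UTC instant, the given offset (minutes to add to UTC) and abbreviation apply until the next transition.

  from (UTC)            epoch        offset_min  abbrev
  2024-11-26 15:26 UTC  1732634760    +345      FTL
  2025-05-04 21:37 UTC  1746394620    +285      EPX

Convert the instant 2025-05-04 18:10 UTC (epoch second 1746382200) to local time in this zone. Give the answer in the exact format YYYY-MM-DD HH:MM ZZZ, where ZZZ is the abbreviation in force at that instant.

Query: 2025-05-04 18:10 UTC
Rule 1/2 (FTL, +05:45): 2024-11-26 15:26 UTC ≤ query < 2025-05-04 21:37 UTC
18·60 + 10 + 345 = 1435 min
1435 = 0·1440 + 1435; 1435 = 23·60 + 55 → 23:55, same day
→ 2025-05-04 23:55 FTL

2025-05-04 23:55 FTL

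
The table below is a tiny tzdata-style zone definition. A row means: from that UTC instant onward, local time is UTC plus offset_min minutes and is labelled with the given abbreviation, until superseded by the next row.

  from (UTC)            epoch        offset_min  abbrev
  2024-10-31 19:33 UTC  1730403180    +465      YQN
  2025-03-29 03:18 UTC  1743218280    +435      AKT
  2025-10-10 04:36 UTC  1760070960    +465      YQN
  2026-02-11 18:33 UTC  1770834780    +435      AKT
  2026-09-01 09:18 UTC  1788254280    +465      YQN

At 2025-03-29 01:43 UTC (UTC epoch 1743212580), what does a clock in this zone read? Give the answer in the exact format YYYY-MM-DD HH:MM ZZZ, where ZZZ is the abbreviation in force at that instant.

Query: 2025-03-29 01:43 UTC
Rule 1/5 (YQN, +07:45): 2024-10-31 19:33 UTC ≤ query < 2025-03-29 03:18 UTC
1·60 + 43 + 465 = 568 min
568 = 0·1440 + 568; 568 = 9·60 + 28 → 09:28, same day
→ 2025-03-29 09:28 YQN

2025-03-29 09:28 YQN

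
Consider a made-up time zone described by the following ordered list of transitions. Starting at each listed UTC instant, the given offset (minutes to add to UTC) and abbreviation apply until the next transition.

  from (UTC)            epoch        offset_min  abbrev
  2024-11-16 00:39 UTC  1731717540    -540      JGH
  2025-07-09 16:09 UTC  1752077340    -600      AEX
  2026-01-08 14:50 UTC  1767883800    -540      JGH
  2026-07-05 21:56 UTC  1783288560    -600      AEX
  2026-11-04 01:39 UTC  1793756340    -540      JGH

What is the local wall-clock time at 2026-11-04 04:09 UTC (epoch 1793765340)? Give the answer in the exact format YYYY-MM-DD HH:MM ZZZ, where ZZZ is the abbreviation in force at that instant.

Query: 2026-11-04 04:09 UTC
Rule 5/5 (JGH, -09:00): 2026-11-04 01:39 UTC ≤ query < +∞
4·60 + 9 - 540 = -291 min
-291 = -1·1440 + 1149; 1149 = 19·60 + 9 → 19:09, 2026-11-04 - 1 day = 2026-11-03
→ 2026-11-03 19:09 JGH

2026-11-03 19:09 JGH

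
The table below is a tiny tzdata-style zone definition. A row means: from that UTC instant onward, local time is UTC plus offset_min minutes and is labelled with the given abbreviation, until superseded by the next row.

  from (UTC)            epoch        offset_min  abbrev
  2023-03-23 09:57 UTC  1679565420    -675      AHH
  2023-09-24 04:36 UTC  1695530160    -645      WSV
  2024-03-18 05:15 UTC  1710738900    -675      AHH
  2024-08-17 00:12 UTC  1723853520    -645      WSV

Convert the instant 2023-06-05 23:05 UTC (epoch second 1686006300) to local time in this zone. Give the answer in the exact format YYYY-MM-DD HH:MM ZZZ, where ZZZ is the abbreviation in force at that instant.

2023-06-05 11:50 AHH

Query: 2023-06-05 23:05 UTC
Rule 1/4 (AHH, -11:15): 2023-03-23 09:57 UTC ≤ query < 2023-09-24 04:36 UTC
23·60 + 5 - 675 = 710 min
710 = 0·1440 + 710; 710 = 11·60 + 50 → 11:50, same day
→ 2023-06-05 11:50 AHH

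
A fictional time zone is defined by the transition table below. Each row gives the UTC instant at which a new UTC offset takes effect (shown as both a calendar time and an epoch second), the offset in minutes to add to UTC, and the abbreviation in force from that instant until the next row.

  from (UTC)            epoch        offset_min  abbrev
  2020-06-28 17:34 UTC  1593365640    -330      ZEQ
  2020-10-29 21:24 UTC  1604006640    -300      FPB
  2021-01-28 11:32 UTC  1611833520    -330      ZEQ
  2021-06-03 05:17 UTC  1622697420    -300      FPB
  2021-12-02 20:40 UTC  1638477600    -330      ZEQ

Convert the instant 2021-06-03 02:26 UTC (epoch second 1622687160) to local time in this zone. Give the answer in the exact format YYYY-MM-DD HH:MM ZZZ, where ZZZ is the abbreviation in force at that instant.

2021-06-02 20:56 ZEQ

Query: 2021-06-03 02:26 UTC
Rule 3/5 (ZEQ, -05:30): 2021-01-28 11:32 UTC ≤ query < 2021-06-03 05:17 UTC
2·60 + 26 - 330 = -184 min
-184 = -1·1440 + 1256; 1256 = 20·60 + 56 → 20:56, 2021-06-03 - 1 day = 2021-06-02
→ 2021-06-02 20:56 ZEQ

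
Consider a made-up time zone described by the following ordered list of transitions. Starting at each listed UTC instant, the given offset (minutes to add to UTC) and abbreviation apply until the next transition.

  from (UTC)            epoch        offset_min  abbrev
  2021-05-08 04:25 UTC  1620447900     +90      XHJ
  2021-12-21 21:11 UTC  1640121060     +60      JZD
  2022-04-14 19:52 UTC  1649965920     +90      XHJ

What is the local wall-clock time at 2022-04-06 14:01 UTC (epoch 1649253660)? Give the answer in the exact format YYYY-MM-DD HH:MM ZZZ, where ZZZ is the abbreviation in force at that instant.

2022-04-06 15:01 JZD

Query: 2022-04-06 14:01 UTC
Rule 2/3 (JZD, +01:00): 2021-12-21 21:11 UTC ≤ query < 2022-04-14 19:52 UTC
14·60 + 1 + 60 = 901 min
901 = 0·1440 + 901; 901 = 15·60 + 1 → 15:01, same day
→ 2022-04-06 15:01 JZD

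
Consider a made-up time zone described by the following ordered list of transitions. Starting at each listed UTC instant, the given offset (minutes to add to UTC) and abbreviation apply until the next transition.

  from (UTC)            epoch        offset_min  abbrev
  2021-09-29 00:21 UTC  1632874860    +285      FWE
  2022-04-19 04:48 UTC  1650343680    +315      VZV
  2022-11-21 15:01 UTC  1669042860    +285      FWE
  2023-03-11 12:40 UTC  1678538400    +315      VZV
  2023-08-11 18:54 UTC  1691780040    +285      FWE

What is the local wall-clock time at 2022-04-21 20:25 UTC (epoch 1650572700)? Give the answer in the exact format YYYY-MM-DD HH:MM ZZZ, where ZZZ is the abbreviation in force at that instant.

Query: 2022-04-21 20:25 UTC
Rule 2/5 (VZV, +05:15): 2022-04-19 04:48 UTC ≤ query < 2022-11-21 15:01 UTC
20·60 + 25 + 315 = 1540 min
1540 = 1·1440 + 100; 100 = 1·60 + 40 → 01:40, 2022-04-21 + 1 day = 2022-04-22
→ 2022-04-22 01:40 VZV

2022-04-22 01:40 VZV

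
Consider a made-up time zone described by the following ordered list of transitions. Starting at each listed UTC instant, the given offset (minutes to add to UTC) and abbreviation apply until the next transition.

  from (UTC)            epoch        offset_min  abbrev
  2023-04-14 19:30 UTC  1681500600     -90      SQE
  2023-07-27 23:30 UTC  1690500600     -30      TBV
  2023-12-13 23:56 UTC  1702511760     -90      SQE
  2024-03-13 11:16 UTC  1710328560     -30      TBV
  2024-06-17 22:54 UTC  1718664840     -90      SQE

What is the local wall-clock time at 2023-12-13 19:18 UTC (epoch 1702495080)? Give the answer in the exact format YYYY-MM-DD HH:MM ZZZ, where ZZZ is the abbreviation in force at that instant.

2023-12-13 18:48 TBV

Query: 2023-12-13 19:18 UTC
Rule 2/5 (TBV, -00:30): 2023-07-27 23:30 UTC ≤ query < 2023-12-13 23:56 UTC
19·60 + 18 - 30 = 1128 min
1128 = 0·1440 + 1128; 1128 = 18·60 + 48 → 18:48, same day
→ 2023-12-13 18:48 TBV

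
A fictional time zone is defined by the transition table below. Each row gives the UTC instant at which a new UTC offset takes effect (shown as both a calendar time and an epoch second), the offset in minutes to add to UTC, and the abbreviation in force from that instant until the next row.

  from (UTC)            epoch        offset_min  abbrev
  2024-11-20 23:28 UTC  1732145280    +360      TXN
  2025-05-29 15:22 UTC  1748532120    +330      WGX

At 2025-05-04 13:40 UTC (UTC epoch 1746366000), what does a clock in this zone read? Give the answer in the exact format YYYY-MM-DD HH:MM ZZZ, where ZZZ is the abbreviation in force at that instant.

2025-05-04 19:40 TXN

Query: 2025-05-04 13:40 UTC
Rule 1/2 (TXN, +06:00): 2024-11-20 23:28 UTC ≤ query < 2025-05-29 15:22 UTC
13·60 + 40 + 360 = 1180 min
1180 = 0·1440 + 1180; 1180 = 19·60 + 40 → 19:40, same day
→ 2025-05-04 19:40 TXN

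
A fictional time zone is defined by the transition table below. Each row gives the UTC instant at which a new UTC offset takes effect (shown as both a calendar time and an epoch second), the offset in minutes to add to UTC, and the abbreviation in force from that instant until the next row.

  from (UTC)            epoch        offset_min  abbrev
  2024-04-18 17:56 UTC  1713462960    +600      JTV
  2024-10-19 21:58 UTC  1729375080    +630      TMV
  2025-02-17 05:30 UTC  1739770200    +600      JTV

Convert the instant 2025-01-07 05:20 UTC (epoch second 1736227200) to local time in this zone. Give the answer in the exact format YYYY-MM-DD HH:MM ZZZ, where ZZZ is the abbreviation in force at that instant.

2025-01-07 15:50 TMV

Query: 2025-01-07 05:20 UTC
Rule 2/3 (TMV, +10:30): 2024-10-19 21:58 UTC ≤ query < 2025-02-17 05:30 UTC
5·60 + 20 + 630 = 950 min
950 = 0·1440 + 950; 950 = 15·60 + 50 → 15:50, same day
→ 2025-01-07 15:50 TMV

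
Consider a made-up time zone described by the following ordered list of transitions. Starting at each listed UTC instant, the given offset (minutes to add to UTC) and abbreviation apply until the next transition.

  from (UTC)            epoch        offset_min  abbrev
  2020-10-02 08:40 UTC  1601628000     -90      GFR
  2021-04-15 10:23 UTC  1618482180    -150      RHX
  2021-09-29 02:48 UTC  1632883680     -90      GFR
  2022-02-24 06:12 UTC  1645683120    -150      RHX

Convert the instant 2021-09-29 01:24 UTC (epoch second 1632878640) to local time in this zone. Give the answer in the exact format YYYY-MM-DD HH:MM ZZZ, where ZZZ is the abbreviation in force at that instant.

Query: 2021-09-29 01:24 UTC
Rule 2/4 (RHX, -02:30): 2021-04-15 10:23 UTC ≤ query < 2021-09-29 02:48 UTC
1·60 + 24 - 150 = -66 min
-66 = -1·1440 + 1374; 1374 = 22·60 + 54 → 22:54, 2021-09-29 - 1 day = 2021-09-28
→ 2021-09-28 22:54 RHX

2021-09-28 22:54 RHX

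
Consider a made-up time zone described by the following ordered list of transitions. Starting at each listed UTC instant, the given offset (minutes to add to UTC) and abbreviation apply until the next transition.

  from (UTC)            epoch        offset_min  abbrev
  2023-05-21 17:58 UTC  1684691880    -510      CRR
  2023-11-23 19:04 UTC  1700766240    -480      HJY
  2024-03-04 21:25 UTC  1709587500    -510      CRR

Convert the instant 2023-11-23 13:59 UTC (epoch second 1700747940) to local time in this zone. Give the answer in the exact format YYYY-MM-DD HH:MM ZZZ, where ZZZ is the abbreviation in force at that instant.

2023-11-23 05:29 CRR

Query: 2023-11-23 13:59 UTC
Rule 1/3 (CRR, -08:30): 2023-05-21 17:58 UTC ≤ query < 2023-11-23 19:04 UTC
13·60 + 59 - 510 = 329 min
329 = 0·1440 + 329; 329 = 5·60 + 29 → 05:29, same day
→ 2023-11-23 05:29 CRR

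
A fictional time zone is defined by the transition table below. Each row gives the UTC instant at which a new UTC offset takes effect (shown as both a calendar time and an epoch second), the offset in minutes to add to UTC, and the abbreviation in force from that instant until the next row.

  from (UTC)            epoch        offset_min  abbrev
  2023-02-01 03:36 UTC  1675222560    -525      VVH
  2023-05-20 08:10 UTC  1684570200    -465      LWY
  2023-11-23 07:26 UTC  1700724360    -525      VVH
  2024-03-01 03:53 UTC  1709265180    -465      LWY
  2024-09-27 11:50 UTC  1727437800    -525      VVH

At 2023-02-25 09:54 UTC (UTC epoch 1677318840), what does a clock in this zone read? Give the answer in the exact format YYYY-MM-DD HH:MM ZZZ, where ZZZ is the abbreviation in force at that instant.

Query: 2023-02-25 09:54 UTC
Rule 1/5 (VVH, -08:45): 2023-02-01 03:36 UTC ≤ query < 2023-05-20 08:10 UTC
9·60 + 54 - 525 = 69 min
69 = 0·1440 + 69; 69 = 1·60 + 9 → 01:09, same day
→ 2023-02-25 01:09 VVH

2023-02-25 01:09 VVH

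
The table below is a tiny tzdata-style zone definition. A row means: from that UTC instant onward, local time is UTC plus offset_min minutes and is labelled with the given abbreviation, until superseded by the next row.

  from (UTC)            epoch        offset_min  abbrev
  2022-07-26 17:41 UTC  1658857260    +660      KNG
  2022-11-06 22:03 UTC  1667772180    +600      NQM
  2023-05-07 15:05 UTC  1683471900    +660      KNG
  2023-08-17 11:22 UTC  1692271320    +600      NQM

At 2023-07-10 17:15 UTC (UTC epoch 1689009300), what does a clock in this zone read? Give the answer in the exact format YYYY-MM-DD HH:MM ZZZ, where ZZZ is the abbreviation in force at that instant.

2023-07-11 04:15 KNG

Query: 2023-07-10 17:15 UTC
Rule 3/4 (KNG, +11:00): 2023-05-07 15:05 UTC ≤ query < 2023-08-17 11:22 UTC
17·60 + 15 + 660 = 1695 min
1695 = 1·1440 + 255; 255 = 4·60 + 15 → 04:15, 2023-07-10 + 1 day = 2023-07-11
→ 2023-07-11 04:15 KNG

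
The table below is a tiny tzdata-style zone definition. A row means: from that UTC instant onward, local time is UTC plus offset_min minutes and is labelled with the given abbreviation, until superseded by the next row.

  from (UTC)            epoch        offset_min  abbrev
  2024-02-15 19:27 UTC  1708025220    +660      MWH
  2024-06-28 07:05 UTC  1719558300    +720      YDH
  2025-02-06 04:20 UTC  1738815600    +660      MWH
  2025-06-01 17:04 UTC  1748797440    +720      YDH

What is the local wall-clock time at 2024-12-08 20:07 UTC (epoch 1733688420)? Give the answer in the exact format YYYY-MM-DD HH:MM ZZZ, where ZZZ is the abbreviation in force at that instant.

2024-12-09 08:07 YDH

Query: 2024-12-08 20:07 UTC
Rule 2/4 (YDH, +12:00): 2024-06-28 07:05 UTC ≤ query < 2025-02-06 04:20 UTC
20·60 + 7 + 720 = 1927 min
1927 = 1·1440 + 487; 487 = 8·60 + 7 → 08:07, 2024-12-08 + 1 day = 2024-12-09
→ 2024-12-09 08:07 YDH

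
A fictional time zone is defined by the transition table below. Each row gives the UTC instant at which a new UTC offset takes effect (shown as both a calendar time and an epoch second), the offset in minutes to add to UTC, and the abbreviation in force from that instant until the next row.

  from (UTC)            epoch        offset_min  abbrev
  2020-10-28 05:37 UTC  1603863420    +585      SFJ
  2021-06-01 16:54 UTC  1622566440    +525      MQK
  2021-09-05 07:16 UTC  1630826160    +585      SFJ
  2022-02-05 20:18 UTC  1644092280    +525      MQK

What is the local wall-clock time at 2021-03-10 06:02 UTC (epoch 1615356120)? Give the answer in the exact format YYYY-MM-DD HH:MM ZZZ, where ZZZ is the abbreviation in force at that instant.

2021-03-10 15:47 SFJ

Query: 2021-03-10 06:02 UTC
Rule 1/4 (SFJ, +09:45): 2020-10-28 05:37 UTC ≤ query < 2021-06-01 16:54 UTC
6·60 + 2 + 585 = 947 min
947 = 0·1440 + 947; 947 = 15·60 + 47 → 15:47, same day
→ 2021-03-10 15:47 SFJ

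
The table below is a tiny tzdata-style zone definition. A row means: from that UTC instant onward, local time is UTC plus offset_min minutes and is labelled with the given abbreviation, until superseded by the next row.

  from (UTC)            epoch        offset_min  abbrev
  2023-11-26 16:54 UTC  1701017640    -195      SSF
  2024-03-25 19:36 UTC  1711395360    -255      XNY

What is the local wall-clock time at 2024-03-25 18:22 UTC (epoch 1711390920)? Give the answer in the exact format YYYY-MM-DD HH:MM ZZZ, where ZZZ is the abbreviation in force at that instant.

Query: 2024-03-25 18:22 UTC
Rule 1/2 (SSF, -03:15): 2023-11-26 16:54 UTC ≤ query < 2024-03-25 19:36 UTC
18·60 + 22 - 195 = 907 min
907 = 0·1440 + 907; 907 = 15·60 + 7 → 15:07, same day
→ 2024-03-25 15:07 SSF

2024-03-25 15:07 SSF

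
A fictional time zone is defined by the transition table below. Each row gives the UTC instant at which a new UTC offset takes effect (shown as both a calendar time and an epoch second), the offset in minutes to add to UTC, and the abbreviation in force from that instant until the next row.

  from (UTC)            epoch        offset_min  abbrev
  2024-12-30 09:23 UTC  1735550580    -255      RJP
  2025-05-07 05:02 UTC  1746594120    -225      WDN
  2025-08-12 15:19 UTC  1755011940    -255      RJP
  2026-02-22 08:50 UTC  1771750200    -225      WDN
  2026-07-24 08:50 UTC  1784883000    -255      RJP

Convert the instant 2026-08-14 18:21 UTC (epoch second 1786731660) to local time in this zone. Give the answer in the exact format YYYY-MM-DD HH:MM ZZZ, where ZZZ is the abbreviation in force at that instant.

2026-08-14 14:06 RJP

Query: 2026-08-14 18:21 UTC
Rule 5/5 (RJP, -04:15): 2026-07-24 08:50 UTC ≤ query < +∞
18·60 + 21 - 255 = 846 min
846 = 0·1440 + 846; 846 = 14·60 + 6 → 14:06, same day
→ 2026-08-14 14:06 RJP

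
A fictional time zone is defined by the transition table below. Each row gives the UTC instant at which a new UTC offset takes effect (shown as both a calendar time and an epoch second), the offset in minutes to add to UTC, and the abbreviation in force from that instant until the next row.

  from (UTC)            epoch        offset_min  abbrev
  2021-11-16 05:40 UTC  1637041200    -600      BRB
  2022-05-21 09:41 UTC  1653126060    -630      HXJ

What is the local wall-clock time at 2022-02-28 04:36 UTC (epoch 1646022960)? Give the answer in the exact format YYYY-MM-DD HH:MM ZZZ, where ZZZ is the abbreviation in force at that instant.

Query: 2022-02-28 04:36 UTC
Rule 1/2 (BRB, -10:00): 2021-11-16 05:40 UTC ≤ query < 2022-05-21 09:41 UTC
4·60 + 36 - 600 = -324 min
-324 = -1·1440 + 1116; 1116 = 18·60 + 36 → 18:36, 2022-02-28 - 1 day = 2022-02-27
→ 2022-02-27 18:36 BRB

2022-02-27 18:36 BRB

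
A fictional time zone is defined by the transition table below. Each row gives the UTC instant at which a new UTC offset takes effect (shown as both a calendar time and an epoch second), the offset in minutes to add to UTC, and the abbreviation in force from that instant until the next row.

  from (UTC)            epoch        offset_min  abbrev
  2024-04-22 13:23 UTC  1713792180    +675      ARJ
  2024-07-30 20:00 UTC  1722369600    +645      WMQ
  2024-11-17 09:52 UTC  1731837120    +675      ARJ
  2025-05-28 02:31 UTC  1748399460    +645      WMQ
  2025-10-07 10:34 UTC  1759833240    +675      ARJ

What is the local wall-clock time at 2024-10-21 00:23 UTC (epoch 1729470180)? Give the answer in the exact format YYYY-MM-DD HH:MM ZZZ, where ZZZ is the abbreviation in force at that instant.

Query: 2024-10-21 00:23 UTC
Rule 2/5 (WMQ, +10:45): 2024-07-30 20:00 UTC ≤ query < 2024-11-17 09:52 UTC
0·60 + 23 + 645 = 668 min
668 = 0·1440 + 668; 668 = 11·60 + 8 → 11:08, same day
→ 2024-10-21 11:08 WMQ

2024-10-21 11:08 WMQ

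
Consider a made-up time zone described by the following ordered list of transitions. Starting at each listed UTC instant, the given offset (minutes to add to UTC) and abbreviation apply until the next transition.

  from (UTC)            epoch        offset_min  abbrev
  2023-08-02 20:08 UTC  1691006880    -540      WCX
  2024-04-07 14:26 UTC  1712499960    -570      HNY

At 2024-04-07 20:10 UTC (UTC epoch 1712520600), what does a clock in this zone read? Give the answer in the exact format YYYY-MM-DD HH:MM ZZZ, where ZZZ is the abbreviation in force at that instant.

2024-04-07 10:40 HNY

Query: 2024-04-07 20:10 UTC
Rule 2/2 (HNY, -09:30): 2024-04-07 14:26 UTC ≤ query < +∞
20·60 + 10 - 570 = 640 min
640 = 0·1440 + 640; 640 = 10·60 + 40 → 10:40, same day
→ 2024-04-07 10:40 HNY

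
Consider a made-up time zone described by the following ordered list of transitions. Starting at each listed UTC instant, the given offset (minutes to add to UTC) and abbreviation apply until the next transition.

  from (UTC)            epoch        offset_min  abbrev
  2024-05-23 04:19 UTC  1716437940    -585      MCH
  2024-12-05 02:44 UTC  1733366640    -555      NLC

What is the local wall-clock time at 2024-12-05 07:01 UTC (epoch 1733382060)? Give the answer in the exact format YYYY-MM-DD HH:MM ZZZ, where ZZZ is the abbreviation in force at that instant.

2024-12-04 21:46 NLC

Query: 2024-12-05 07:01 UTC
Rule 2/2 (NLC, -09:15): 2024-12-05 02:44 UTC ≤ query < +∞
7·60 + 1 - 555 = -134 min
-134 = -1·1440 + 1306; 1306 = 21·60 + 46 → 21:46, 2024-12-05 - 1 day = 2024-12-04
→ 2024-12-04 21:46 NLC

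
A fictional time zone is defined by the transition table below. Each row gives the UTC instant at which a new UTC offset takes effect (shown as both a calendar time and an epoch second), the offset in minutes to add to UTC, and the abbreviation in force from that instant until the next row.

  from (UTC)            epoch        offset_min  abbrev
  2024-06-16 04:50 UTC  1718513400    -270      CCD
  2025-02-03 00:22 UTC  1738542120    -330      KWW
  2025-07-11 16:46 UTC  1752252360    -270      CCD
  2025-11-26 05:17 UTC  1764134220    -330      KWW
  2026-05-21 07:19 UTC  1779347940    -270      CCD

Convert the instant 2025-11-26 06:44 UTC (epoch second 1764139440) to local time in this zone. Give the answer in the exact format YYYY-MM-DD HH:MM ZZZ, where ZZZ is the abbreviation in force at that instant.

Query: 2025-11-26 06:44 UTC
Rule 4/5 (KWW, -05:30): 2025-11-26 05:17 UTC ≤ query < 2026-05-21 07:19 UTC
6·60 + 44 - 330 = 74 min
74 = 0·1440 + 74; 74 = 1·60 + 14 → 01:14, same day
→ 2025-11-26 01:14 KWW

2025-11-26 01:14 KWW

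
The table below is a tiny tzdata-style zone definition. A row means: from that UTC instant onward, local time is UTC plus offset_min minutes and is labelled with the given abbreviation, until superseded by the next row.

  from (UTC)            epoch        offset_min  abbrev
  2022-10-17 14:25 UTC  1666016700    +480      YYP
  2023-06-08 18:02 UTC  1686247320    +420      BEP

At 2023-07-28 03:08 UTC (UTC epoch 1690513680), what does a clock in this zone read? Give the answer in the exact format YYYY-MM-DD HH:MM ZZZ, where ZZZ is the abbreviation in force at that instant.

Query: 2023-07-28 03:08 UTC
Rule 2/2 (BEP, +07:00): 2023-06-08 18:02 UTC ≤ query < +∞
3·60 + 8 + 420 = 608 min
608 = 0·1440 + 608; 608 = 10·60 + 8 → 10:08, same day
→ 2023-07-28 10:08 BEP

2023-07-28 10:08 BEP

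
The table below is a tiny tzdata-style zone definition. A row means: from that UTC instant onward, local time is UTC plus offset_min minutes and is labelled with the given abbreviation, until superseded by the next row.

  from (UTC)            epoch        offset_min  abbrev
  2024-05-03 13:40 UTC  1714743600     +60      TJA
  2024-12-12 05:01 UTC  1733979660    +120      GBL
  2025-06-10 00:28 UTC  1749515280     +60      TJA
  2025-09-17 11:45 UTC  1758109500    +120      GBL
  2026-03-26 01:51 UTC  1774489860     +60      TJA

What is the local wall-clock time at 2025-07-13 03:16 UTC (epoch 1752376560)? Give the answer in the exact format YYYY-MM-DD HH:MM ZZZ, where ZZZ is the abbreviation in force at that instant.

2025-07-13 04:16 TJA

Query: 2025-07-13 03:16 UTC
Rule 3/5 (TJA, +01:00): 2025-06-10 00:28 UTC ≤ query < 2025-09-17 11:45 UTC
3·60 + 16 + 60 = 256 min
256 = 0·1440 + 256; 256 = 4·60 + 16 → 04:16, same day
→ 2025-07-13 04:16 TJA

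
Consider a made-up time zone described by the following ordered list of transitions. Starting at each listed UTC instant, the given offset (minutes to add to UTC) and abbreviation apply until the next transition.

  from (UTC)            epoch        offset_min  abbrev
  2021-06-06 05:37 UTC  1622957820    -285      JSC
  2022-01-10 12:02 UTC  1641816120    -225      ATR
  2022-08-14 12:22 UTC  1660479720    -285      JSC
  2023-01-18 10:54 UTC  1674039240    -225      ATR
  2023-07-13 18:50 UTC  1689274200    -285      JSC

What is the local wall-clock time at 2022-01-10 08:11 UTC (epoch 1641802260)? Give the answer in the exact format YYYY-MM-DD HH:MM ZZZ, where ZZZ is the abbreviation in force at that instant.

Query: 2022-01-10 08:11 UTC
Rule 1/5 (JSC, -04:45): 2021-06-06 05:37 UTC ≤ query < 2022-01-10 12:02 UTC
8·60 + 11 - 285 = 206 min
206 = 0·1440 + 206; 206 = 3·60 + 26 → 03:26, same day
→ 2022-01-10 03:26 JSC

2022-01-10 03:26 JSC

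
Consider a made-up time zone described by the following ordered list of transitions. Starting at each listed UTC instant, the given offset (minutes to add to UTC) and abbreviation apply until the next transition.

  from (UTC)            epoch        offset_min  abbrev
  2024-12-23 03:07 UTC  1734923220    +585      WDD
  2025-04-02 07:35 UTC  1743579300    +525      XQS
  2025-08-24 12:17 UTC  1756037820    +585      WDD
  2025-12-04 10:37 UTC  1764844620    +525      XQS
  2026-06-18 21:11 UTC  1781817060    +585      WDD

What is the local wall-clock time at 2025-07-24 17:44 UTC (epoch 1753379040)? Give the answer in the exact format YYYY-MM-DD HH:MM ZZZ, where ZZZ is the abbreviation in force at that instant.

Query: 2025-07-24 17:44 UTC
Rule 2/5 (XQS, +08:45): 2025-04-02 07:35 UTC ≤ query < 2025-08-24 12:17 UTC
17·60 + 44 + 525 = 1589 min
1589 = 1·1440 + 149; 149 = 2·60 + 29 → 02:29, 2025-07-24 + 1 day = 2025-07-25
→ 2025-07-25 02:29 XQS

2025-07-25 02:29 XQS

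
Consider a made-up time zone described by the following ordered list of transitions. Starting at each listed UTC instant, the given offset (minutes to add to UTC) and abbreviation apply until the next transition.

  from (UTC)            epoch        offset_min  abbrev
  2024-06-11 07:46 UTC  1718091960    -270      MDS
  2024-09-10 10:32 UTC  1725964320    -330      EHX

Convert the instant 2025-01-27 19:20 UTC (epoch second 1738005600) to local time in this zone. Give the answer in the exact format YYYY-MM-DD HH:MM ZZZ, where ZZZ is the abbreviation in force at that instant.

Query: 2025-01-27 19:20 UTC
Rule 2/2 (EHX, -05:30): 2024-09-10 10:32 UTC ≤ query < +∞
19·60 + 20 - 330 = 830 min
830 = 0·1440 + 830; 830 = 13·60 + 50 → 13:50, same day
→ 2025-01-27 13:50 EHX

2025-01-27 13:50 EHX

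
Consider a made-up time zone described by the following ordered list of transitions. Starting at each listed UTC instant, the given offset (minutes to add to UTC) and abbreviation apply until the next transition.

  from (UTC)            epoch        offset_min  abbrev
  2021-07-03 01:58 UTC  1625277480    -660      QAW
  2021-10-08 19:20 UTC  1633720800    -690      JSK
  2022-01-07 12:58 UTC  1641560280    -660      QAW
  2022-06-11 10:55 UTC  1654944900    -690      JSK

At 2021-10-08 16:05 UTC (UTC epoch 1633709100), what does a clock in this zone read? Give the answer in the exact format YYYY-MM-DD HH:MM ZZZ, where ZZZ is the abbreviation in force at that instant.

2021-10-08 05:05 QAW

Query: 2021-10-08 16:05 UTC
Rule 1/4 (QAW, -11:00): 2021-07-03 01:58 UTC ≤ query < 2021-10-08 19:20 UTC
16·60 + 5 - 660 = 305 min
305 = 0·1440 + 305; 305 = 5·60 + 5 → 05:05, same day
→ 2021-10-08 05:05 QAW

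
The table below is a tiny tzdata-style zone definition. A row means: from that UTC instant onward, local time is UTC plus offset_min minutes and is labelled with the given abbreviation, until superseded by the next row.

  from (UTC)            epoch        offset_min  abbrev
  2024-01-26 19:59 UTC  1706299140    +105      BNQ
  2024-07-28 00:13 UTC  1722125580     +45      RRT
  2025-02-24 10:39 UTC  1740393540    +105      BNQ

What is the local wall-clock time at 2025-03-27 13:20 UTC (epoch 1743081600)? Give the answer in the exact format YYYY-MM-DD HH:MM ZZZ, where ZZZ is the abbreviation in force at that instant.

Query: 2025-03-27 13:20 UTC
Rule 3/3 (BNQ, +01:45): 2025-02-24 10:39 UTC ≤ query < +∞
13·60 + 20 + 105 = 905 min
905 = 0·1440 + 905; 905 = 15·60 + 5 → 15:05, same day
→ 2025-03-27 15:05 BNQ

2025-03-27 15:05 BNQ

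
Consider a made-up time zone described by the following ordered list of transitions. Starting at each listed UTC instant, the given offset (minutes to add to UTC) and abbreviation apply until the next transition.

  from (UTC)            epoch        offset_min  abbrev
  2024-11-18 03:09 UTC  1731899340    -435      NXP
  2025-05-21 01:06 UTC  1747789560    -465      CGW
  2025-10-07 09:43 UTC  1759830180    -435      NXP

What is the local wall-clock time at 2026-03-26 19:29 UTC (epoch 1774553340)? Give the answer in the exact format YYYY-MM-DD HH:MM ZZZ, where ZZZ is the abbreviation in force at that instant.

Query: 2026-03-26 19:29 UTC
Rule 3/3 (NXP, -07:15): 2025-10-07 09:43 UTC ≤ query < +∞
19·60 + 29 - 435 = 734 min
734 = 0·1440 + 734; 734 = 12·60 + 14 → 12:14, same day
→ 2026-03-26 12:14 NXP

2026-03-26 12:14 NXP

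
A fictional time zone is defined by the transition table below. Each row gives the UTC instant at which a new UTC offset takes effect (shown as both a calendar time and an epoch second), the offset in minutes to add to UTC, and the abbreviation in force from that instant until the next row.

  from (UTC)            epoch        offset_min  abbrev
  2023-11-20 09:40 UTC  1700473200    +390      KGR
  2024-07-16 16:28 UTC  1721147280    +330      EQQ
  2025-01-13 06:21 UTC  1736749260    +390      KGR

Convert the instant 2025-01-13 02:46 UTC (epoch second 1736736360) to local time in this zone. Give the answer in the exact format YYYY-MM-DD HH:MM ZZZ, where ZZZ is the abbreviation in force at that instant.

2025-01-13 08:16 EQQ

Query: 2025-01-13 02:46 UTC
Rule 2/3 (EQQ, +05:30): 2024-07-16 16:28 UTC ≤ query < 2025-01-13 06:21 UTC
2·60 + 46 + 330 = 496 min
496 = 0·1440 + 496; 496 = 8·60 + 16 → 08:16, same day
→ 2025-01-13 08:16 EQQ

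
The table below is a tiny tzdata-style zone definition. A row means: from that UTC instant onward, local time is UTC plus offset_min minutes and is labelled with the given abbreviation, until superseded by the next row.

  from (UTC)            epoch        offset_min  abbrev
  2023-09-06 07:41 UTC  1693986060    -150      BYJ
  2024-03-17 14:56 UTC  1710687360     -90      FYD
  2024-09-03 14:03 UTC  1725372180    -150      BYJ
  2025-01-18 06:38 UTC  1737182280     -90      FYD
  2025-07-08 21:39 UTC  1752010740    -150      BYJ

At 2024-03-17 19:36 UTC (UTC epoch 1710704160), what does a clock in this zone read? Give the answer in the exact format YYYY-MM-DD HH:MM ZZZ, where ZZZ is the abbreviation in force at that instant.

2024-03-17 18:06 FYD

Query: 2024-03-17 19:36 UTC
Rule 2/5 (FYD, -01:30): 2024-03-17 14:56 UTC ≤ query < 2024-09-03 14:03 UTC
19·60 + 36 - 90 = 1086 min
1086 = 0·1440 + 1086; 1086 = 18·60 + 6 → 18:06, same day
→ 2024-03-17 18:06 FYD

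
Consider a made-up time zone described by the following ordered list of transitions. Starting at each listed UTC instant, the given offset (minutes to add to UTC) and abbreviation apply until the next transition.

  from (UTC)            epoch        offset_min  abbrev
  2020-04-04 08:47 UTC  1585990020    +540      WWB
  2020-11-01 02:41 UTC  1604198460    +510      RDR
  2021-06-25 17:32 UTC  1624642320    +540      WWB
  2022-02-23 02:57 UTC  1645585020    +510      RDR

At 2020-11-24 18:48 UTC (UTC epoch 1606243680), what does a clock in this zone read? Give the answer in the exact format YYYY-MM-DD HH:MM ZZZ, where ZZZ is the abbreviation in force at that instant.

Query: 2020-11-24 18:48 UTC
Rule 2/4 (RDR, +08:30): 2020-11-01 02:41 UTC ≤ query < 2021-06-25 17:32 UTC
18·60 + 48 + 510 = 1638 min
1638 = 1·1440 + 198; 198 = 3·60 + 18 → 03:18, 2020-11-24 + 1 day = 2020-11-25
→ 2020-11-25 03:18 RDR

2020-11-25 03:18 RDR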